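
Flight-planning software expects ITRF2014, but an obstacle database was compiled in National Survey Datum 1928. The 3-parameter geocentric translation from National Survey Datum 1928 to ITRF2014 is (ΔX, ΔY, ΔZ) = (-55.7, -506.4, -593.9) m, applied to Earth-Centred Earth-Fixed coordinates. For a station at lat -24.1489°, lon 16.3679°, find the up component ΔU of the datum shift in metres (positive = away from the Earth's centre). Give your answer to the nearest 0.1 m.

ΔU = 64.0 m

The local up (radial) axis is (cos φ cos λ, cos φ sin λ, sin φ), giving ΔU = -48.766 − 130.217 + 242.970 = 63.99 m.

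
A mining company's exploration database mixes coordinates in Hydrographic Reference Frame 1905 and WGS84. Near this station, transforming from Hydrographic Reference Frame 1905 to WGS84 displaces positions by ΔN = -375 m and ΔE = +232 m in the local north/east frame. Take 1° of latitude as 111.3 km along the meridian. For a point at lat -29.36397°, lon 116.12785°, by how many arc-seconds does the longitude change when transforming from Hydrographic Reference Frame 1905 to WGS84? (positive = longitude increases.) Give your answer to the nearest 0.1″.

Δλ = 8.6″

At latitude -29.36397°, cos φ = 0.871522.
1° of longitude at this latitude = 111.3 × cos φ = 97.00 km, so Δλ = 232.0 / 97000.4 = 0.0023917° = 8.610″.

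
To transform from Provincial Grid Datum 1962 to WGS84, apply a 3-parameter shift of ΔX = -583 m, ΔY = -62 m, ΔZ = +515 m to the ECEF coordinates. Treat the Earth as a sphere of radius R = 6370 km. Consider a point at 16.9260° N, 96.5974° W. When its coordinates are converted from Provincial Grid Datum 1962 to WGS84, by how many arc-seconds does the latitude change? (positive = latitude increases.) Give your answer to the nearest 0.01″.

sin φ = 0.291136, cos φ = 0.956682, sin λ = -0.993378, cos λ = -0.114892.
North component: ΔN = −sin φ cos λ·ΔX − sin φ sin λ·ΔY + cos φ·ΔZ = −(0.291136)(-0.114892)(-583) − (0.291136)(-0.993378)(-62) + (0.956682)(515) = 455.26 m.
1° of latitude spans πR/180 = 111177 m, so Δφ = 455.26 / 111177 × 3600 = 14.742″.

Δφ = 14.74″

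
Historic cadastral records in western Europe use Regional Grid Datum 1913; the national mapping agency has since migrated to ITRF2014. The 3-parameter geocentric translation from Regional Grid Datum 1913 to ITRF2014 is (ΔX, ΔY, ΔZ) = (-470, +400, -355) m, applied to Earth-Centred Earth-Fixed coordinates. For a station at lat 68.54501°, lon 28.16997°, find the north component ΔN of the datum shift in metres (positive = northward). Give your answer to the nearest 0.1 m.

ΔN = 80.0 m

The local north axis is (−sin φ cos λ, −sin φ sin λ, cos φ), giving ΔN = 385.618 − 175.750 − 129.848 = 80.02 m.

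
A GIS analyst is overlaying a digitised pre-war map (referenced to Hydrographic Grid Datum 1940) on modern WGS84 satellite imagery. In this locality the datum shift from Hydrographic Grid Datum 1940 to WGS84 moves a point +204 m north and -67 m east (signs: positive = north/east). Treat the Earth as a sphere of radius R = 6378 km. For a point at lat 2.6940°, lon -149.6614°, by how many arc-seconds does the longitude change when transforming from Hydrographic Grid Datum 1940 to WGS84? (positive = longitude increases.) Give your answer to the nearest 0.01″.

At latitude 2.6940°, cos φ = 0.998895.
One radian of longitude at latitude φ spans R cos φ, so Δλ = ΔE / (R cos φ) = -67.0 / (6378000 × 0.998895) = -1.0516e-05 rad = -2.169″.

Δλ = -2.17″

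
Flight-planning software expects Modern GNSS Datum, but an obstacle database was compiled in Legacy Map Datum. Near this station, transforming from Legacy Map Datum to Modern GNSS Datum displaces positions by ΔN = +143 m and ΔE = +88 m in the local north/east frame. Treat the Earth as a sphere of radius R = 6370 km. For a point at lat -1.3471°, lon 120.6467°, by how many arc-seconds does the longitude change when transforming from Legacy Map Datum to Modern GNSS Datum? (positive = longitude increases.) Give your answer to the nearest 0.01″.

At latitude -1.3471°, cos φ = 0.999724.
One radian of longitude at latitude φ spans R cos φ, so Δλ = ΔE / (R cos φ) = 88.0 / (6370000 × 0.999724) = 1.3819e-05 rad = 2.850″.

Δλ = 2.85″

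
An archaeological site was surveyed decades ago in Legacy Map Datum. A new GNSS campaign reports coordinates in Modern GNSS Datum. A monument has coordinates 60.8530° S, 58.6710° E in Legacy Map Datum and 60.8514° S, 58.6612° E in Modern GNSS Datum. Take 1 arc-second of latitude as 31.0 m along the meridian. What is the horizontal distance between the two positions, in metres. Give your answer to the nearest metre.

Δφ = -60.8514° − -60.8530° = +0.0016°; Δλ = 58.6612° − 58.6710° = -0.0098°.
1° of latitude = 3600 × 31.00 = 111600 m.
ΔN = Δφ × 111600 = 178.6 m; ΔE = Δλ × 111600 × cos(-60.8530°) = -0.0098 × 111600 × 0.487052 = -532.7 m.
Distance = √(ΔE² + ΔN²) = √((-532.7)² + 178.6²) = 561.8 m.

562 m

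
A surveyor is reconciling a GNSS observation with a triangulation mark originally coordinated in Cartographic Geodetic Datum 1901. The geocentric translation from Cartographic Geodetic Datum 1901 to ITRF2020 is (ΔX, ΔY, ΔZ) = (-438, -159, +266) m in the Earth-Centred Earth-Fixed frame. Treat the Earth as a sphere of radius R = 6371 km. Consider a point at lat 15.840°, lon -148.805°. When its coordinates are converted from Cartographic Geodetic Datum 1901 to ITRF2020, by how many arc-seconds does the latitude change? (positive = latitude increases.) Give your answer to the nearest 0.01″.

Δφ = 4.25″

sin φ = 0.272952, cos φ = 0.962028, sin λ = -0.517952, cos λ = -0.855409.
North component: ΔN = −sin φ cos λ·ΔX − sin φ sin λ·ΔY + cos φ·ΔZ = −(0.272952)(-0.855409)(-438) − (0.272952)(-0.517952)(-159) + (0.962028)(266) = 131.15 m.
1° of latitude spans πR/180 = 111195 m, so Δφ = 131.15 / 111195 × 3600 = 4.246″.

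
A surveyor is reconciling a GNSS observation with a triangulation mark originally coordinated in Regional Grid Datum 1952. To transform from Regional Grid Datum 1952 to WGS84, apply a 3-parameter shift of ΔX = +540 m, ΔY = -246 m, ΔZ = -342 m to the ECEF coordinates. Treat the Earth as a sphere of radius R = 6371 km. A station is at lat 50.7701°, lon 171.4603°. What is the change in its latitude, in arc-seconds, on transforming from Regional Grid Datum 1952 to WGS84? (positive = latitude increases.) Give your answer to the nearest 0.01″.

sin φ = 0.774615, cos φ = 0.632434, sin λ = 0.148495, cos λ = -0.988913.
North component: ΔN = −sin φ cos λ·ΔX − sin φ sin λ·ΔY + cos φ·ΔZ = −(0.774615)(-0.988913)(540) − (0.774615)(0.148495)(-246) + (0.632434)(-342) = 225.66 m.
1° of latitude spans πR/180 = 111195 m, so Δφ = 225.66 / 111195 × 3600 = 7.306″.

Δφ = 7.31″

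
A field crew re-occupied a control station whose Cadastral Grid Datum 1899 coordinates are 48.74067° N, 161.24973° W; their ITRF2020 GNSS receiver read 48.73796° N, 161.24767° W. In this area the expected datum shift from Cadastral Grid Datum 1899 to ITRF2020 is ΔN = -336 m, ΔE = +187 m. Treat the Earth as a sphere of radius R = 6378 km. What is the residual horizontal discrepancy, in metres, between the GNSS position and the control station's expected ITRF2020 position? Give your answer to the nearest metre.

50 m

Observed coordinate differences: Δφ = -0.00271°, Δλ = +0.00206°.
Converting to metres (1° lat = 111317 m, cos φ = 0.659468): observed ΔN = -301.7 m, observed ΔE = 151.2 m.
Subtracting the expected shift leaves a residual of -301.7 − (-336) = 34.3 m north and 151.2 − (187) = -35.8 m east.
Residual distance = √(34.3² + (-35.8)²) = 49.6 m.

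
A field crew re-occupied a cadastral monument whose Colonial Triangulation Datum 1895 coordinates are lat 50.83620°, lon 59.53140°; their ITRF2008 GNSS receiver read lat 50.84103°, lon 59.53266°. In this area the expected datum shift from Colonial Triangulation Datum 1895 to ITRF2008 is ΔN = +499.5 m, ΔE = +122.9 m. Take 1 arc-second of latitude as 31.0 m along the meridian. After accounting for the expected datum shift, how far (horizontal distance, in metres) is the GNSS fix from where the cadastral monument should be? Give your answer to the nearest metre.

52 m

Observed coordinate differences: Δφ = +0.00483°, Δλ = +0.00126°.
Converting to metres (1° lat = 111600 m, cos φ = 0.631540): observed ΔN = 539.0 m, observed ΔE = 88.8 m.
Subtracting the expected shift leaves a residual of 539.0 − (499.5) = 39.5 m north and 88.8 − (122.9) = -34.1 m east.
Residual distance = √(39.5² + (-34.1)²) = 52.2 m.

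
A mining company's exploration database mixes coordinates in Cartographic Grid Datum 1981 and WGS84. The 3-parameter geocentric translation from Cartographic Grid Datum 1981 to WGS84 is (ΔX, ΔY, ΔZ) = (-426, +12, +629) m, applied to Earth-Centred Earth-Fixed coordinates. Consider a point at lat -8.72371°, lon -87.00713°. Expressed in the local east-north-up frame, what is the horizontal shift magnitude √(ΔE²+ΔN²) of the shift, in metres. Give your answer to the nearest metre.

The local east axis at (φ, λ) is (−sin λ, cos λ, 0), so ΔE = −sin(-87.00713°)·(-426) + cos(-87.00713°)·12 = -424.79 m.
The local north axis is (−sin φ cos λ, −sin φ sin λ, cos φ), giving ΔN = -3.373 − 1.818 + 621.723 = 616.53 m.
Horizontal magnitude = √(ΔE² + ΔN²) = √((-424.79)² + 616.53²) = 748.71 m.

749 m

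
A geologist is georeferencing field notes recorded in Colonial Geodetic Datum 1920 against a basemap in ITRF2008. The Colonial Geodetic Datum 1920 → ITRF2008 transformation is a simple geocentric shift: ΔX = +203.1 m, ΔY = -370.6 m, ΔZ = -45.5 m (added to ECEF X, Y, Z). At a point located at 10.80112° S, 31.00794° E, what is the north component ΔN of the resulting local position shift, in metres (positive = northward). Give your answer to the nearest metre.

ΔN = -48 m

At φ = -10.80112°, λ = 31.00794°: sin φ = -0.187401, cos φ = 0.982284, sin λ = 0.515157, cos λ = 0.857096.
ΔN = −sin φ cos λ·ΔX − sin φ sin λ·ΔY + cos φ·ΔZ = −(-0.187401)(0.857096)(203.1) − (-0.187401)(0.515157)(-370.6) + (0.982284)(-45.5) = -47.85 m.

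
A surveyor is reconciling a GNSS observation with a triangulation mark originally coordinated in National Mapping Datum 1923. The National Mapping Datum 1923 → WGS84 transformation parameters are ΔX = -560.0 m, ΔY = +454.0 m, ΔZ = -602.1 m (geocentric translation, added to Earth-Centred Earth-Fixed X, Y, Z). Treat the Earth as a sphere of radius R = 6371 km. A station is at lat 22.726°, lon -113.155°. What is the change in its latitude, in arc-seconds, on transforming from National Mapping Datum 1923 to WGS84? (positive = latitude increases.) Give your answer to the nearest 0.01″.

sin φ = 0.386325, cos φ = 0.922363, sin λ = -0.919444, cos λ = -0.393220.
North component: ΔN = −sin φ cos λ·ΔX − sin φ sin λ·ΔY + cos φ·ΔZ = −(0.386325)(-0.393220)(-560.0) − (0.386325)(-0.919444)(454.0) + (0.922363)(-602.1) = -479.16 m.
1° of latitude spans πR/180 = 111195 m, so Δφ = -479.16 / 111195 × 3600 = -15.513″.

Δφ = -15.51″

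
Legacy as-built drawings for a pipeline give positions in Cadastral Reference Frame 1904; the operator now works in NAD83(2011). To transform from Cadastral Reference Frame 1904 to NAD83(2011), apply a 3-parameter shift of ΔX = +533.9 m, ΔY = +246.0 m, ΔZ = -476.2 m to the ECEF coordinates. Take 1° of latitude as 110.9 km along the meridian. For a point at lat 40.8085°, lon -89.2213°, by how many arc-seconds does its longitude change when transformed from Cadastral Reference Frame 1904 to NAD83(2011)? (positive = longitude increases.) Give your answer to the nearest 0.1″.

Δλ = 23.0″

sin φ = 0.653533, cos φ = 0.756898, sin λ = -0.999908, cos λ = 0.013590.
East component: ΔE = −sin λ·ΔX + cos λ·ΔY = −(-0.999908)(533.9) + (0.013590)(246.0) = 537.19 m.
1° of latitude spans 110900 m; at latitude φ, 1° of longitude spans that × cos φ = 83940.0 m, so Δλ = 537.19 / 83940.0 × 3600 = 23.039″.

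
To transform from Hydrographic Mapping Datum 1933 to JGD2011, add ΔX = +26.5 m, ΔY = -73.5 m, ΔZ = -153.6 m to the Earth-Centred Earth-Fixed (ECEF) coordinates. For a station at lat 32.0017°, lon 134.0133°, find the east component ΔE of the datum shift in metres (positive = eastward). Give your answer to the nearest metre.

The local east axis at (φ, λ) is (−sin λ, cos λ, 0), so ΔE = −sin(134.0133°)·26.5 + cos(134.0133°)·(-73.5) = 32.01 m.

ΔE = 32 m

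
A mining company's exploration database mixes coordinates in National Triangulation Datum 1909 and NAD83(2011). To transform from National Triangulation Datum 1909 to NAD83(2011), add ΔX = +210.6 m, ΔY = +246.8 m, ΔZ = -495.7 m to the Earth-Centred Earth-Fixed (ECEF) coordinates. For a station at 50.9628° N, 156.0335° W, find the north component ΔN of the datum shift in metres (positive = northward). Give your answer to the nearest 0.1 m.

The local north axis is (−sin φ cos λ, −sin φ sin λ, cos φ), giving ΔN = 149.477 + 77.868 − 312.204 = -84.86 m.

ΔN = -84.9 m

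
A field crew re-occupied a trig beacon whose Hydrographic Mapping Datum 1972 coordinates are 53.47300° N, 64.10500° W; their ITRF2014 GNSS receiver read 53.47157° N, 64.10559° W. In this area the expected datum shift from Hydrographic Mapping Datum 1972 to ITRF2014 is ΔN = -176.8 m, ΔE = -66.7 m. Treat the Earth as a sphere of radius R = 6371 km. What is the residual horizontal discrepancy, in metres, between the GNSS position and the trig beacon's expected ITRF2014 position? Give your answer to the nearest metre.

33 m

Observed coordinate differences: Δφ = -0.00143°, Δλ = -0.00059°.
Converting to metres (1° lat = 111195 m, cos φ = 0.595202): observed ΔN = -159.0 m, observed ΔE = -39.0 m.
Subtracting the expected shift leaves a residual of -159.0 − (-176.8) = 17.8 m north and -39.0 − (-66.7) = 27.7 m east.
Residual distance = √(17.8² + 27.7²) = 32.9 m.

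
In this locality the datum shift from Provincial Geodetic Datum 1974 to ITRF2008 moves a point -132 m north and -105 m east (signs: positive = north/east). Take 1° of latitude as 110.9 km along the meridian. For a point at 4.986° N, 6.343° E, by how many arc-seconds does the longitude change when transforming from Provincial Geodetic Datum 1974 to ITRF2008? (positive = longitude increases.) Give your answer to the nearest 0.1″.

Δλ = -3.4″

At latitude 4.986°, cos φ = 0.996216.
1° of longitude at this latitude = 110.9 × cos φ = 110.48 km, so Δλ = -105.0 / 110480.4 = -0.0009504° = -3.421″.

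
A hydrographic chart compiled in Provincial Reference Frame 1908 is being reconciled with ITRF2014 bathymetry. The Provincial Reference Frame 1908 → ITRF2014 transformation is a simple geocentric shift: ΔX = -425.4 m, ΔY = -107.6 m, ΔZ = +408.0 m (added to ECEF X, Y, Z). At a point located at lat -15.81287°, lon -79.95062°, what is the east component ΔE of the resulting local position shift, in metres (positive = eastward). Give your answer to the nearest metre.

ΔE = -438 m

At φ = -15.81287°, λ = -79.95062°: sin φ = -0.272496, cos φ = 0.962157, sin λ = -0.984658, cos λ = 0.174497.
ΔE = −sin λ·ΔX + cos λ·ΔY = −(-0.984658)·(-425.4) + (0.174497)·(-107.6) = -437.65 m.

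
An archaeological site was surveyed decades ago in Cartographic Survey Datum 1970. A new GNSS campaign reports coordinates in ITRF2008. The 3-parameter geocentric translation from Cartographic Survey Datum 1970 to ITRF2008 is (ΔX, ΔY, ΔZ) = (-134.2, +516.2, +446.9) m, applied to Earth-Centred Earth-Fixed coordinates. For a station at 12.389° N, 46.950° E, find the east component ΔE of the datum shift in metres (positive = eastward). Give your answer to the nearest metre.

ΔE = 450 m

At φ = 12.389°, λ = 46.950°: sin φ = 0.214548, cos φ = 0.976713, sin λ = 0.730758, cos λ = 0.682636.
ΔE = −sin λ·ΔX + cos λ·ΔY = −(0.730758)·(-134.2) + (0.682636)·(516.2) = 450.44 m.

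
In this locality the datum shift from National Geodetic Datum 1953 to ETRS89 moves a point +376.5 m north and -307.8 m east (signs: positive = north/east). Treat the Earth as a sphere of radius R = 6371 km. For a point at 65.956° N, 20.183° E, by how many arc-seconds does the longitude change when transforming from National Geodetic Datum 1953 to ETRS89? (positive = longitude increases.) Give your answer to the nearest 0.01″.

Δλ = -24.46″

At latitude 65.956°, cos φ = 0.407438.
One radian of longitude at latitude φ spans R cos φ, so Δλ = ΔE / (R cos φ) = -307.8 / (6371000 × 0.407438) = -1.1858e-04 rad = -24.458″.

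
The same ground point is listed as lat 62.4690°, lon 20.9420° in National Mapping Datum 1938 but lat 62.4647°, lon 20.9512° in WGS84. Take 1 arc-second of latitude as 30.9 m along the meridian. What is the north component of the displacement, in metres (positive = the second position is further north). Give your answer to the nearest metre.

Δφ = 62.4647° − 62.4690° = -0.0043°; Δλ = 20.9512° − 20.9420° = +0.0092°.
1° of latitude = 3600 × 30.90 = 111240 m.
ΔN = Δφ × 111240 = -478.3 m; ΔE = Δλ × 111240 × cos(62.4690°) = +0.0092 × 111240 × 0.462228 = 473.0 m.

ΔN = -478 m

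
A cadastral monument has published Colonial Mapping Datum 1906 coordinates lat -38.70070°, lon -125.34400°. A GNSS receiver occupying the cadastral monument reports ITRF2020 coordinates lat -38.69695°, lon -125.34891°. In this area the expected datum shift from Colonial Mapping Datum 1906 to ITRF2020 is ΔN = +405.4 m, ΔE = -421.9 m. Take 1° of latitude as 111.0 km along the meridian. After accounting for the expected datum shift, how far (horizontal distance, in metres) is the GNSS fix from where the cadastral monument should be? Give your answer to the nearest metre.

Observed coordinate differences: Δφ = +0.00375°, Δλ = -0.00491°.
Converting to metres (1° lat = 111000 m, cos φ = 0.780423): observed ΔN = 416.2 m, observed ΔE = -425.3 m.
Subtracting the expected shift leaves a residual of 416.2 − (405.4) = 10.8 m north and -425.3 − (-421.9) = -3.4 m east.
Residual distance = √(10.8² + (-3.4)²) = 11.4 m.

11 m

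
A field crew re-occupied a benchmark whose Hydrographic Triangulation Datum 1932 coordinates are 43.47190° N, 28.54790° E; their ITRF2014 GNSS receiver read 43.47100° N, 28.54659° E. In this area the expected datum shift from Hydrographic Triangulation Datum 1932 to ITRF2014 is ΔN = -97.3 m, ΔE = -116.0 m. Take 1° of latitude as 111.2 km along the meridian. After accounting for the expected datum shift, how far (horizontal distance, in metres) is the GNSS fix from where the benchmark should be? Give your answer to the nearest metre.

11 m

Observed coordinate differences: Δφ = -0.00090°, Δλ = -0.00131°.
Converting to metres (1° lat = 111200 m, cos φ = 0.725712): observed ΔN = -100.1 m, observed ΔE = -105.7 m.
Subtracting the expected shift leaves a residual of -100.1 − (-97.3) = -2.8 m north and -105.7 − (-116.0) = 10.3 m east.
Residual distance = √((-2.8)² + 10.3²) = 10.7 m.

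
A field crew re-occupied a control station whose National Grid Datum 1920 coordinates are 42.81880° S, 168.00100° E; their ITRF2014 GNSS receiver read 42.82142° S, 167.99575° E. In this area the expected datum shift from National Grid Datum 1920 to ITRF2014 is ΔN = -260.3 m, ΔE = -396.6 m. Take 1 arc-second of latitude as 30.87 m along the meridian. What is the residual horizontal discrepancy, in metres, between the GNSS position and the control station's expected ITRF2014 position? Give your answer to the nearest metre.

Observed coordinate differences: Δφ = -0.00262°, Δλ = -0.00525°.
Converting to metres (1° lat = 111132 m, cos φ = 0.733507): observed ΔN = -291.2 m, observed ΔE = -428.0 m.
Subtracting the expected shift leaves a residual of -291.2 − (-260.3) = -30.9 m north and -428.0 − (-396.6) = -31.4 m east.
Residual distance = √((-30.9)² + (-31.4)²) = 44.0 m.

44 m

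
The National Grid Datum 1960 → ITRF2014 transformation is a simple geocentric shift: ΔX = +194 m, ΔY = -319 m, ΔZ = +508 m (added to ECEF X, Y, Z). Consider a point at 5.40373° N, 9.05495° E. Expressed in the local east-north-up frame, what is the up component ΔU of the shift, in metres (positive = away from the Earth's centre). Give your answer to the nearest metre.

The local up (radial) axis is (cos φ cos λ, cos φ sin λ, sin φ), giving ΔU = 190.731 − 49.982 + 47.840 = 188.59 m.

ΔU = 189 m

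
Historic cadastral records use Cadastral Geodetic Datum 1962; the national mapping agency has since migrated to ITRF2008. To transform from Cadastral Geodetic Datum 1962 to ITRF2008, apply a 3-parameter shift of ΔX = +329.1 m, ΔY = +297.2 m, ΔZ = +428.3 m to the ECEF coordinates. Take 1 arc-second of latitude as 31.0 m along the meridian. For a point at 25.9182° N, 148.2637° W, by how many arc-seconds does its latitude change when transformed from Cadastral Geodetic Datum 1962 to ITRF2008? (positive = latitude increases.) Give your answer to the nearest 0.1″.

sin φ = 0.437088, cos φ = 0.899419, sin λ = -0.526011, cos λ = -0.850478.
North component: ΔN = −sin φ cos λ·ΔX − sin φ sin λ·ΔY + cos φ·ΔZ = −(0.437088)(-0.850478)(329.1) − (0.437088)(-0.526011)(297.2) + (0.899419)(428.3) = 575.89 m.
1° of latitude spans 3600 × 31.00 = 111600 m, so Δφ = 575.89 / 111600 × 3600 = 18.577″.

Δφ = 18.6″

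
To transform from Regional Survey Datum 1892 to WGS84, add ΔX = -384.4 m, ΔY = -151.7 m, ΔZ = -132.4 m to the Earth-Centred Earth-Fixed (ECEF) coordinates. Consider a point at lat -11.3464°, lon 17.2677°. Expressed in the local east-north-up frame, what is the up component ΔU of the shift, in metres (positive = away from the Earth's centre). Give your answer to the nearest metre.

The local up (radial) axis is (cos φ cos λ, cos φ sin λ, sin φ), giving ΔU = -359.900 − 44.150 + 26.048 = -378.00 m.

ΔU = -378 m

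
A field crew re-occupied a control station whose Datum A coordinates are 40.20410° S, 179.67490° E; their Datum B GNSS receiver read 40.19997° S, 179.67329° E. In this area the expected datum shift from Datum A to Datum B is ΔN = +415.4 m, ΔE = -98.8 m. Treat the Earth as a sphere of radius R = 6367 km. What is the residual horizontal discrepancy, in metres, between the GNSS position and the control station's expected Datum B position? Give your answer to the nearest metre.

Observed coordinate differences: Δφ = +0.00413°, Δλ = -0.00161°.
Converting to metres (1° lat = 111125 m, cos φ = 0.763750): observed ΔN = 458.9 m, observed ΔE = -136.6 m.
Subtracting the expected shift leaves a residual of 458.9 − (415.4) = 43.5 m north and -136.6 − (-98.8) = -37.8 m east.
Residual distance = √(43.5² + (-37.8)²) = 57.7 m.

58 m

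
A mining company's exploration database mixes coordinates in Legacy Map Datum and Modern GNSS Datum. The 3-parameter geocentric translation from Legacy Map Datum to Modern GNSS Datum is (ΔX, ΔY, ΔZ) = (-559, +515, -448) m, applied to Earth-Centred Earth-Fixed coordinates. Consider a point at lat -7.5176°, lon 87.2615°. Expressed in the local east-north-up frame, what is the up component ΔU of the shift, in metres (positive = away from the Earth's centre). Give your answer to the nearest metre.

ΔU = 542 m

At φ = -7.5176°, λ = 87.2615°: sin φ = -0.130831, cos φ = 0.991405, sin λ = 0.998858, cos λ = 0.047778.
ΔU = cos φ cos λ·ΔX + cos φ sin λ·ΔY + sin φ·ΔZ = (0.991405)(0.047778)(-559) + (0.991405)(0.998858)(515) + (-0.130831)(-448) = 542.12 m.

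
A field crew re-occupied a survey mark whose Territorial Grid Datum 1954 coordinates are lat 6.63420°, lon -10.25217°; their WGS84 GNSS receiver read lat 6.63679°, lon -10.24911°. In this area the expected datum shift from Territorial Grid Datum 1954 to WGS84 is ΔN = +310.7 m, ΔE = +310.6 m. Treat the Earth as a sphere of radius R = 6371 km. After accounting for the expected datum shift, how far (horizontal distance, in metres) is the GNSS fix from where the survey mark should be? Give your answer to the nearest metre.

Observed coordinate differences: Δφ = +0.00259°, Δλ = +0.00306°.
Converting to metres (1° lat = 111195 m, cos φ = 0.993304): observed ΔN = 288.0 m, observed ΔE = 338.0 m.
Subtracting the expected shift leaves a residual of 288.0 − (310.7) = -22.7 m north and 338.0 − (310.6) = 27.4 m east.
Residual distance = √((-22.7)² + 27.4²) = 35.6 m.

36 m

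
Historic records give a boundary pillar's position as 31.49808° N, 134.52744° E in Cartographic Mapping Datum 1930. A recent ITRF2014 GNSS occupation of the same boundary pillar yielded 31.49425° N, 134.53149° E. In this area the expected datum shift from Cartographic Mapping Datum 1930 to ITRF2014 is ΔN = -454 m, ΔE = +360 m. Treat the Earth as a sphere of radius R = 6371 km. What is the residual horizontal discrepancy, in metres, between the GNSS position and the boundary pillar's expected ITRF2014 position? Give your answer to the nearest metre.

Observed coordinate differences: Δφ = -0.00383°, Δλ = +0.00405°.
Converting to metres (1° lat = 111195 m, cos φ = 0.852658): observed ΔN = -425.9 m, observed ΔE = 384.0 m.
Subtracting the expected shift leaves a residual of -425.9 − (-454) = 28.1 m north and 384.0 − (360) = 24.0 m east.
Residual distance = √(28.1² + 24.0²) = 37.0 m.

37 m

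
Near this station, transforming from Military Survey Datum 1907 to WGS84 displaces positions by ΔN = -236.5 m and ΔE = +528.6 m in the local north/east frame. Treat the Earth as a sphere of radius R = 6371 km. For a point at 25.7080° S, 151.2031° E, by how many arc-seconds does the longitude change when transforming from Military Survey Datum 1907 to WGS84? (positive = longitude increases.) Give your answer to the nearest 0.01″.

At latitude -25.7080°, cos φ = 0.901016.
One radian of longitude at latitude φ spans R cos φ, so Δλ = ΔE / (R cos φ) = 528.6 / (6371000 × 0.901016) = 9.2085e-05 rad = 18.994″.

Δλ = 18.99″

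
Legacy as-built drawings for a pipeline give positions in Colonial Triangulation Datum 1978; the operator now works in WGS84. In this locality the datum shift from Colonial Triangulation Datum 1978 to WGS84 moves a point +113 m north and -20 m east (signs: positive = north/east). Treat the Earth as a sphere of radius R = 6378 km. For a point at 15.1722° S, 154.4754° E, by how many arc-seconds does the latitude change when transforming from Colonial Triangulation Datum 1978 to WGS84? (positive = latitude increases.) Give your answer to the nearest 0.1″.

On a sphere of radius R, 1 rad of latitude = R, so Δφ = ΔN / R = 113.0 / 6378000 = 1.7717e-05 rad = 3.654″.

Δφ = 3.7″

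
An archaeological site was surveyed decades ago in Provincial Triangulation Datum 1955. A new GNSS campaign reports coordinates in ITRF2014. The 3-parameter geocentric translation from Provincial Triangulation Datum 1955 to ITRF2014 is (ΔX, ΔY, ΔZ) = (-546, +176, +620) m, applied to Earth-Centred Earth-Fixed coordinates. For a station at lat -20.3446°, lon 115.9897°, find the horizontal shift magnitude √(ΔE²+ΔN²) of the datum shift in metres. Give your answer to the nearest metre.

The local east axis at (φ, λ) is (−sin λ, cos λ, 0), so ΔE = −sin(115.9897°)·(-546) + cos(115.9897°)·176 = 413.66 m.
The local north axis is (−sin φ cos λ, −sin φ sin λ, cos φ), giving ΔN = 83.183 + 55.001 + 581.324 = 719.51 m.
Horizontal magnitude = √(ΔE² + ΔN²) = √(413.66² + 719.51²) = 829.94 m.

830 m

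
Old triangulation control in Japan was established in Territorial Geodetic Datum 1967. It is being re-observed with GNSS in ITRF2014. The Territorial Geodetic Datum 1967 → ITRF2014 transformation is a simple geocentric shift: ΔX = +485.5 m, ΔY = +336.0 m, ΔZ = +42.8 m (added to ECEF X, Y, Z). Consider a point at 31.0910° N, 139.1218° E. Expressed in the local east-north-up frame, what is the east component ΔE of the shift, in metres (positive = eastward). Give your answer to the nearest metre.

ΔE = -572 m

The local east axis at (φ, λ) is (−sin λ, cos λ, 0), so ΔE = −sin(139.1218°)·485.5 + cos(139.1218°)·336.0 = -571.79 m.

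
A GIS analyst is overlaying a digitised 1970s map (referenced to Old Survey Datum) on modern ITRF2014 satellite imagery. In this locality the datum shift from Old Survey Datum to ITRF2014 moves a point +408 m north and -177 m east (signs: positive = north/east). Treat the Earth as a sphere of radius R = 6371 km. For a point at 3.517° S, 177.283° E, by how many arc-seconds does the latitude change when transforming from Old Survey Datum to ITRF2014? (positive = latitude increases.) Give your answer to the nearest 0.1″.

Δφ = 13.2″

On a sphere of radius R, 1 rad of latitude = R, so Δφ = ΔN / R = 408.0 / 6371000 = 6.4040e-05 rad = 13.209″.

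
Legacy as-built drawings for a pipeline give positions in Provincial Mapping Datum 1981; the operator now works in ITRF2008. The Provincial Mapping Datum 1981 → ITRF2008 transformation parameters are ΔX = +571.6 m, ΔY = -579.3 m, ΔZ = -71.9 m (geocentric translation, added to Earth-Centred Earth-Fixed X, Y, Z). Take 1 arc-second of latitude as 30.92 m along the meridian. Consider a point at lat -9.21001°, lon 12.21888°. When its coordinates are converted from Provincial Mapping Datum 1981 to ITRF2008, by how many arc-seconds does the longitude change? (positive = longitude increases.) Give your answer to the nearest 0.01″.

sin φ = -0.160054, cos φ = 0.987108, sin λ = 0.211647, cos λ = 0.977346.
East component: ΔE = −sin λ·ΔX + cos λ·ΔY = −(0.211647)(571.6) + (0.977346)(-579.3) = -687.15 m.
1° of latitude spans 3600 × 30.92 = 111312 m; at latitude φ, 1° of longitude spans that × cos φ = 109877.0 m, so Δλ = -687.15 / 109877.0 × 3600 = -22.514″.

Δλ = -22.51″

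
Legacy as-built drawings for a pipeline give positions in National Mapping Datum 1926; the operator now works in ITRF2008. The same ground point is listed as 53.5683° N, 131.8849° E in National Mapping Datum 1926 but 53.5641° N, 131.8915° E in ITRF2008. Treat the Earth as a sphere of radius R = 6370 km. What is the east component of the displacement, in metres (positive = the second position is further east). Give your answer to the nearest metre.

ΔE = 436 m

Δφ = 53.5641° − 53.5683° = -0.0042°; Δλ = 131.8915° − 131.8849° = +0.0066°.
1° along a meridian = πR/180 = 111177 m.
ΔN = Δφ × 111177 = -466.9 m; ΔE = Δλ × 111177 × cos(53.5683°) = +0.0066 × 111177 × 0.593864 = 435.8 m.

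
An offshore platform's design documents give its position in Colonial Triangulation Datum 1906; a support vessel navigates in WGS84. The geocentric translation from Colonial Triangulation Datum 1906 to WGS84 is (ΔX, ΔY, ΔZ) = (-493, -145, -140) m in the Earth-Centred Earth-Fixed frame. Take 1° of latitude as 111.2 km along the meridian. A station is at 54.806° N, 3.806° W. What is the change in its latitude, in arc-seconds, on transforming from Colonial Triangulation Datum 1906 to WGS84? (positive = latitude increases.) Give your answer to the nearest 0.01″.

Δφ = 10.15″

sin φ = 0.817205, cos φ = 0.576347, sin λ = -0.066378, cos λ = 0.997795.
North component: ΔN = −sin φ cos λ·ΔX − sin φ sin λ·ΔY + cos φ·ΔZ = −(0.817205)(0.997795)(-493) − (0.817205)(-0.066378)(-145) + (0.576347)(-140) = 313.44 m.
1° of latitude spans 111200 m, so Δφ = 313.44 / 111200 × 3600 = 10.147″.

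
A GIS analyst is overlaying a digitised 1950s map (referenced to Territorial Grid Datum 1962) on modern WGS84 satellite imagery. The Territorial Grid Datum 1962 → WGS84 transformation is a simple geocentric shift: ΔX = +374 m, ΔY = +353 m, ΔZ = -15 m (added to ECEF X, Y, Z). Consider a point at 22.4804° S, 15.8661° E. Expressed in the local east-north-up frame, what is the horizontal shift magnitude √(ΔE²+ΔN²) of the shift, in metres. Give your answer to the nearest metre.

At φ = -22.4804°, λ = 15.8661°: sin φ = -0.382367, cos φ = 0.924010, sin λ = 0.273390, cos λ = 0.961903.
ΔE = −sin λ·ΔX + cos λ·ΔY = −(0.273390)·(374) + (0.961903)·(353) = 237.30 m.
ΔN = −sin φ cos λ·ΔX − sin φ sin λ·ΔY + cos φ·ΔZ = −(-0.382367)(0.961903)(374) − (-0.382367)(0.273390)(353) + (0.924010)(-15) = 160.60 m.
Horizontal magnitude = √(ΔE² + ΔN²) = √(237.30² + 160.60²) = 286.54 m.

287 m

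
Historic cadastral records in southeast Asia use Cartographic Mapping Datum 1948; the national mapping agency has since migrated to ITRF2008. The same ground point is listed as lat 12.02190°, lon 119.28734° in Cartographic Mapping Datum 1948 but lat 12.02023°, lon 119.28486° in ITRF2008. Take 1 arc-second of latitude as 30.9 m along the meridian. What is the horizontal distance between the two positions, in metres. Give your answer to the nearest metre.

328 m

Δφ = 12.02023° − 12.02190° = -0.00167°; Δλ = 119.28486° − 119.28734° = -0.00248°.
1° of latitude = 3600 × 30.90 = 111240 m.
ΔN = Δφ × 111240 = -185.8 m; ΔE = Δλ × 111240 × cos(12.02190°) = -0.00248 × 111240 × 0.978068 = -269.8 m.
Distance = √(ΔE² + ΔN²) = √((-269.8)² + (-185.8)²) = 327.6 m.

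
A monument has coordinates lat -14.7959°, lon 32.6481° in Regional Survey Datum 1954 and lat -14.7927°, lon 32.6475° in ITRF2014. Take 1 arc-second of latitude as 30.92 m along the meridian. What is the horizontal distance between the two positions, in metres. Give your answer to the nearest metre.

362 m

Δφ = -14.7927° − -14.7959° = +0.0032°; Δλ = 32.6475° − 32.6481° = -0.0006°.
1° of latitude = 3600 × 30.92 = 111312 m.
ΔN = Δφ × 111312 = 356.2 m; ΔE = Δλ × 111312 × cos(-14.7959°) = -0.0006 × 111312 × 0.966842 = -64.6 m.
Distance = √(ΔE² + ΔN²) = √((-64.6)² + 356.2²) = 362.0 m.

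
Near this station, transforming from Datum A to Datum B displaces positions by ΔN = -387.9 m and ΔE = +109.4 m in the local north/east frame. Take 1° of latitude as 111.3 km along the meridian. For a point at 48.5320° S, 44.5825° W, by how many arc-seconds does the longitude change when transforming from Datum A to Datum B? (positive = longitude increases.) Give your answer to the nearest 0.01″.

Δλ = 5.34″

At latitude -48.5320°, cos φ = 0.662202.
1° of longitude at this latitude = 111.3 × cos φ = 73.70 km, so Δλ = 109.4 / 73703.0 = 0.0014843° = 5.344″.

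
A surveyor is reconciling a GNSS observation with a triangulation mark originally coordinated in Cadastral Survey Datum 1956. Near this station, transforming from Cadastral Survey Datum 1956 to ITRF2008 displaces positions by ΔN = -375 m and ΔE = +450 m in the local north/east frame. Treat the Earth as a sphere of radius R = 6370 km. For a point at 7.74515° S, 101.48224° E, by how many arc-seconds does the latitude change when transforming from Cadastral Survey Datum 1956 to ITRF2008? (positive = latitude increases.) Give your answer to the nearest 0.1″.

Δφ = -12.1″

On a sphere of radius R, 1 rad of latitude = R, so Δφ = ΔN / R = -375.0 / 6370000 = -5.8870e-05 rad = -12.143″.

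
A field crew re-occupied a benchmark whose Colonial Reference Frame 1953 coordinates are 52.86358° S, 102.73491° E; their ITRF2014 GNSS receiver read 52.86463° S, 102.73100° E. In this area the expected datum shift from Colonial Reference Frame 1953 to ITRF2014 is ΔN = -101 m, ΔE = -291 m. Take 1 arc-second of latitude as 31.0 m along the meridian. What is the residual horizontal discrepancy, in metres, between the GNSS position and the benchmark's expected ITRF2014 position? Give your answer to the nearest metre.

32 m

Observed coordinate differences: Δφ = -0.00105°, Δλ = -0.00391°.
Converting to metres (1° lat = 111600 m, cos φ = 0.603715): observed ΔN = -117.2 m, observed ΔE = -263.4 m.
Subtracting the expected shift leaves a residual of -117.2 − (-101) = -16.2 m north and -263.4 − (-291) = 27.6 m east.
Residual distance = √((-16.2)² + 27.6²) = 32.0 m.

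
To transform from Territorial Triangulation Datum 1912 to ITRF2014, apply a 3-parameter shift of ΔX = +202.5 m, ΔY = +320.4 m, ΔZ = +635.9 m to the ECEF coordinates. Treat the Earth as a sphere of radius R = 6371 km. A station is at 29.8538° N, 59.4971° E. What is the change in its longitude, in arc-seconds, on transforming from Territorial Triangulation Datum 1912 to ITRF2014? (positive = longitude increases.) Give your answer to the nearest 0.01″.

Δλ = -0.44″

sin φ = 0.497789, cos φ = 0.867298, sin λ = 0.861603, cos λ = 0.507582.
East component: ΔE = −sin λ·ΔX + cos λ·ΔY = −(0.861603)(202.5) + (0.507582)(320.4) = -11.85 m.
1° of latitude spans πR/180 = 111195 m; at latitude φ, 1° of longitude spans that × cos φ = 96439.2 m, so Δλ = -11.85 / 96439.2 × 3600 = -0.442″.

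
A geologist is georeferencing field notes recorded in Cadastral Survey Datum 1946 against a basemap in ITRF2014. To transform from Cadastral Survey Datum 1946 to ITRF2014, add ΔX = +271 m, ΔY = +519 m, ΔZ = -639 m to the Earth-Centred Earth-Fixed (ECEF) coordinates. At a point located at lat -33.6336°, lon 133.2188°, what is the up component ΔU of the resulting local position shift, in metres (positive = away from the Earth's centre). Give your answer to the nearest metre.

ΔU = 514 m

At φ = -33.6336°, λ = 133.2188°: sin φ = -0.553880, cos φ = 0.832597, sin λ = 0.728744, cos λ = -0.684786.
ΔU = cos φ cos λ·ΔX + cos φ sin λ·ΔY + sin φ·ΔZ = (0.832597)(-0.684786)(271) + (0.832597)(0.728744)(519) + (-0.553880)(-639) = 514.32 m.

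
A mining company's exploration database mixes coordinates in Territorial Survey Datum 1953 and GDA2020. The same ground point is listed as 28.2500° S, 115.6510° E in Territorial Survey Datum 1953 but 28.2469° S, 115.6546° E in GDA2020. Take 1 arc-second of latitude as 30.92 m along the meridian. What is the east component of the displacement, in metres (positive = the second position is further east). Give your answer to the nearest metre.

Δφ = -28.2469° − -28.2500° = +0.0031°; Δλ = 115.6546° − 115.6510° = +0.0036°.
1° of latitude = 3600 × 30.92 = 111312 m.
ΔN = Δφ × 111312 = 345.1 m; ΔE = Δλ × 111312 × cos(-28.2500°) = +0.0036 × 111312 × 0.880891 = 353.0 m.

ΔE = 353 m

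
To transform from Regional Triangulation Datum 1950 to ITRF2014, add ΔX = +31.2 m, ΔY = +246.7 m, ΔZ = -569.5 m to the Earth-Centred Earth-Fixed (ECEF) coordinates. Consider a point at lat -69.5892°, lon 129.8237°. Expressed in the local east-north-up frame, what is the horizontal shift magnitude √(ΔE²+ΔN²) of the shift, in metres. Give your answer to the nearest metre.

186 m

At φ = -69.5892°, λ = 129.8237°: sin φ = -0.937216, cos φ = 0.348749, sin λ = 0.768019, cos λ = -0.640427.
ΔE = −sin λ·ΔX + cos λ·ΔY = −(0.768019)·(31.2) + (-0.640427)·(246.7) = -181.96 m.
ΔN = −sin φ cos λ·ΔX − sin φ sin λ·ΔY + cos φ·ΔZ = −(-0.937216)(-0.640427)(31.2) − (-0.937216)(0.768019)(246.7) + (0.348749)(-569.5) = -39.76 m.
Horizontal magnitude = √(ΔE² + ΔN²) = √((-181.96)² + (-39.76)²) = 186.25 m.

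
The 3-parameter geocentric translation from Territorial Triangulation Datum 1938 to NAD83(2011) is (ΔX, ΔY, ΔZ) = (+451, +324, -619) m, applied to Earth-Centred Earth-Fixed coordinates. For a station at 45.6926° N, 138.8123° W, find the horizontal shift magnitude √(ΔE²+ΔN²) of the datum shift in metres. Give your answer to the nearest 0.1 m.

At φ = 45.6926°, λ = -138.8123°: sin φ = 0.715603, cos φ = 0.698508, sin λ = -0.658528, cos λ = -0.752556.
ΔE = −sin λ·ΔX + cos λ·ΔY = −(-0.658528)·(451) + (-0.752556)·(324) = 53.17 m.
ΔN = −sin φ cos λ·ΔX − sin φ sin λ·ΔY + cos φ·ΔZ = −(0.715603)(-0.752556)(451) − (0.715603)(-0.658528)(324) + (0.698508)(-619) = -36.82 m.
Horizontal magnitude = √(ΔE² + ΔN²) = √(53.17² + (-36.82)²) = 64.67 m.

64.7 m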